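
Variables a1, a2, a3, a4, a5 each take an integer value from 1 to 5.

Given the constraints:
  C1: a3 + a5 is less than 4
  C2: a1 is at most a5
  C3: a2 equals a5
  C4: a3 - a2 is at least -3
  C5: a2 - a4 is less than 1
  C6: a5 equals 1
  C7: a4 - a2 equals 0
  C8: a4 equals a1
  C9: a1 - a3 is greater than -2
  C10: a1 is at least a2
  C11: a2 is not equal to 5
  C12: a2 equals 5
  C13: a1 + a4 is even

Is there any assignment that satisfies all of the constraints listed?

Constraint 12 fixes a2 = 5 and constraint 6 fixes a5 = 1, but constraint 3 requires a2 = a5. Since 5 ≠ 1, contradiction.

Unsatisfiable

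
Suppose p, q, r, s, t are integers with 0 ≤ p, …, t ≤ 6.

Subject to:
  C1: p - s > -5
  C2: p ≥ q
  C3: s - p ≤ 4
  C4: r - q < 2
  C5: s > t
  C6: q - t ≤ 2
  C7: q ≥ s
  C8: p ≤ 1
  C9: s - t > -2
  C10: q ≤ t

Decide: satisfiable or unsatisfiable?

Constraints 5, 7, and 10 give s ≤ q, q ≤ t, t < s. Chaining: s ≤ q ≤ t < s, which forces s < s — impossible.

Unsatisfiable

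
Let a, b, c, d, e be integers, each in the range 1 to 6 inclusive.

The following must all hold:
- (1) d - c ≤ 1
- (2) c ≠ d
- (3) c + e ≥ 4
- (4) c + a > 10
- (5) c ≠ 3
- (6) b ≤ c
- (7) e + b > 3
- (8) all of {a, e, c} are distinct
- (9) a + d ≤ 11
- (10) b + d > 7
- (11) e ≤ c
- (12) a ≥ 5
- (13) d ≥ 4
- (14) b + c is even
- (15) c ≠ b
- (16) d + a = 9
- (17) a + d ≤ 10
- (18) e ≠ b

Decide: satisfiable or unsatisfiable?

Satisfiable

The assignment a = 5, b = 4, c = 6, d = 4, e = 1 works:
  constraint 1 holds since d - c = -2.
  constraint 3 holds since c + e = 7.
The rest check out directly.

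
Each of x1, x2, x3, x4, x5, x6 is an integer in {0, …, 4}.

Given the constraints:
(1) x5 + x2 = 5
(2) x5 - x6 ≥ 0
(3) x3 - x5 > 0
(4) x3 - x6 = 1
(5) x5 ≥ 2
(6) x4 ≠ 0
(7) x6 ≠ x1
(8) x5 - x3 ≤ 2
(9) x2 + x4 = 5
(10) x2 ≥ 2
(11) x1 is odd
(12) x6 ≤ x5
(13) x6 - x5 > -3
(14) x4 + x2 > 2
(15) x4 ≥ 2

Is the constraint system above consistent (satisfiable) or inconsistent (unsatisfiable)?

Satisfiable

Try x1 = 3, x2 = 3, x3 = 3, x4 = 2, x5 = 2, x6 = 2.
Check constraint 1: x5 + x2 = 5; constraint 2: x5 - x6 = 0; constraint 3: x3 - x5 = 1. The remaining constraints are straightforward to verify.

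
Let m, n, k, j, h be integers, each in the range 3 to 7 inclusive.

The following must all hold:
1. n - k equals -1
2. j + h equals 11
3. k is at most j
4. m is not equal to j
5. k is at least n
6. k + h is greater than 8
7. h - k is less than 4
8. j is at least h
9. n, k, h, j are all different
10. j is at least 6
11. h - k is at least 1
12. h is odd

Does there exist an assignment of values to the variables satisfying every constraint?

Satisfiable

Try m = 5, n = 3, k = 4, j = 6, h = 5.
Check constraint 1: n - k = -1; constraint 2: j + h = 11; constraint 6: k + h = 9. The remaining constraints are straightforward to verify.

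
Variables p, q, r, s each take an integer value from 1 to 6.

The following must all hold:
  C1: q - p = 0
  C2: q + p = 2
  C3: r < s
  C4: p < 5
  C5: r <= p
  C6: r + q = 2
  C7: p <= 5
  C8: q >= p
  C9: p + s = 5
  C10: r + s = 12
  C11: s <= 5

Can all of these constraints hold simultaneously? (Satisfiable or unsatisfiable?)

From constraints 5 and 7: r ≤ p ≤ 5. From constraint 11: s ≤ 5. Hence r + s ≤ 10. But constraint 10 requires r + s = 12, and 12 > 10. Contradiction.

Unsatisfiable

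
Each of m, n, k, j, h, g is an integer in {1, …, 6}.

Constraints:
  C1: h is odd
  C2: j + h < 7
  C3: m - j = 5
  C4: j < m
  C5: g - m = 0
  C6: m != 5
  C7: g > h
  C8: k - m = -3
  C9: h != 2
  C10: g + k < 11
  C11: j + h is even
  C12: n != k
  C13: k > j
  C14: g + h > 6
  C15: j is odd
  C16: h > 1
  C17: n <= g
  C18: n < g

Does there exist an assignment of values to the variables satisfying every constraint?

Try m = 6, n = 1, k = 3, j = 1, h = 3, g = 6.
Check constraint 2: j + h = 4; constraint 3: m - j = 5; constraint 5: g - m = 0. The remaining constraints are straightforward to verify.

Satisfiable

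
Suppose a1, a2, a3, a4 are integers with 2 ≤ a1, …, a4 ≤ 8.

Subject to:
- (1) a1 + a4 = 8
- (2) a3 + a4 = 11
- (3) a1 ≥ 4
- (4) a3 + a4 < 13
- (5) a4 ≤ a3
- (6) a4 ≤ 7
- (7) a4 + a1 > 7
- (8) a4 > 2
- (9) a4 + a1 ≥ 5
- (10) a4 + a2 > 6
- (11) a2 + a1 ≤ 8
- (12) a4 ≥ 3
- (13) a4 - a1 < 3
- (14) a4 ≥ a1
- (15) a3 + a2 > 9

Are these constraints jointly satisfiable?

Satisfiable

One satisfying assignment is a1 = 4, a2 = 3, a3 = 7, a4 = 4.
For the less obvious constraints — constraint 1: a1 + a4 = 8; constraint 2: a3 + a4 = 11 — and the others hold by inspection.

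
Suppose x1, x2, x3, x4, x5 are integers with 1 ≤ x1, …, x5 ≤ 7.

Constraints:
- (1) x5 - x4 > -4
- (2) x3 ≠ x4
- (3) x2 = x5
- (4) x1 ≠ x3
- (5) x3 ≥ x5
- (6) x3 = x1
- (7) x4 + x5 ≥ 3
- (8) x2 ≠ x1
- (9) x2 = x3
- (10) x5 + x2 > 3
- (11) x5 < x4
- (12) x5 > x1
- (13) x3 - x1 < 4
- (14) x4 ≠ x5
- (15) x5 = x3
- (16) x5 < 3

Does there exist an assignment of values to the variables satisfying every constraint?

Unsatisfiable

From constraints 3, 6, and 15, x2 = x5 = x3 = x1, so x2 = x1. But constraint 8 says x2 ≠ x1. Contradiction.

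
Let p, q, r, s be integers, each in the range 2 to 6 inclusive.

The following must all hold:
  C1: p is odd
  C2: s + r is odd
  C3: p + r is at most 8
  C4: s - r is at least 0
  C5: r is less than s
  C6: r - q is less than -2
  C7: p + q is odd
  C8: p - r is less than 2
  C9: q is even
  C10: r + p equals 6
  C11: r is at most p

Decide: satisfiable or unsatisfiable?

Satisfiable

The assignment p = 3, q = 6, r = 3, s = 4 works:
  constraint 3 holds since p + r = 6.
  constraint 4 holds since s - r = 1.
  constraint 6 holds since r - q = -3.
The rest check out directly.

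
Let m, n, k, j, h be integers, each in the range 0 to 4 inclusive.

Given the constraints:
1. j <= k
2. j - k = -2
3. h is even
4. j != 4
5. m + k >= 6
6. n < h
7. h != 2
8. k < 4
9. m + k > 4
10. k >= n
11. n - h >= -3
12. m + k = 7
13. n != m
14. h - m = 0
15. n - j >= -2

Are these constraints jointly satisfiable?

The assignment m = 4, n = 1, k = 3, j = 1, h = 4 works:
  constraint 2 holds since j - k = -2.
  constraint 5 holds since m + k = 7.
The rest check out directly.

Satisfiable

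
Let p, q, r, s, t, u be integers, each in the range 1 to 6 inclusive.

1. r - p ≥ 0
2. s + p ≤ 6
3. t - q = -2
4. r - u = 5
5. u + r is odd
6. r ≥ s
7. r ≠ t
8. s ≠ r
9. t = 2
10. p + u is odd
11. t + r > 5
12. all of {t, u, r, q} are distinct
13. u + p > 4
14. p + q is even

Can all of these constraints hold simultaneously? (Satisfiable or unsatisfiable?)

Setting (p, q, r, s, t, u) = (4, 4, 6, 1, 2, 1) satisfies everything: constraint 1: r - p = 2; constraint 2: s + p = 5; constraint 3: t - q = -2, and the others follow.

Satisfiable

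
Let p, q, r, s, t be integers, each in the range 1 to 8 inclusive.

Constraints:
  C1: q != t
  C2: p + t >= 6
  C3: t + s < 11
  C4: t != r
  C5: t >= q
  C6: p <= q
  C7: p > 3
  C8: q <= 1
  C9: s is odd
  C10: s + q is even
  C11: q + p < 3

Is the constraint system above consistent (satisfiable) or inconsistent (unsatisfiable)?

From constraint 7: p ≥ 4. From constraints 6 and 8: p ≤ q and q ≤ 1, so p ≤ 1. But 1 < 4, so no value of p works.

Unsatisfiable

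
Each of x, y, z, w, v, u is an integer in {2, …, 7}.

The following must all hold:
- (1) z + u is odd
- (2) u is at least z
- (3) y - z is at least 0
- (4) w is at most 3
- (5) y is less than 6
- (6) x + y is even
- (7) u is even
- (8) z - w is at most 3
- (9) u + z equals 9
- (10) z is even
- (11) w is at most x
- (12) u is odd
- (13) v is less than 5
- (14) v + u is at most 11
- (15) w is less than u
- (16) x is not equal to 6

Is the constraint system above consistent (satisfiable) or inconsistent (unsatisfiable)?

Unsatisfiable

Constraint 10 makes z even and constraint 7 makes u even, so z + u must be even. Constraint 1 says z + u is odd — contradiction.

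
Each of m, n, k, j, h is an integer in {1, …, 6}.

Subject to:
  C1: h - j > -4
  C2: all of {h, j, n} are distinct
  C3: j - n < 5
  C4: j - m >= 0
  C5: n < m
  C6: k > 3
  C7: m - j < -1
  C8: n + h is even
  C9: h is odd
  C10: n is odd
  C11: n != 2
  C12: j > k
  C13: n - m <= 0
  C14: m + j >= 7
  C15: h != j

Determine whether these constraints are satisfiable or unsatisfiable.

Satisfiable

The assignment m = 3, n = 1, k = 4, j = 5, h = 3 works:
  constraint 1 holds since h - j = -2.
  constraint 3 holds since j - n = 4.
  constraint 4 holds since j - m = 2.
The rest check out directly.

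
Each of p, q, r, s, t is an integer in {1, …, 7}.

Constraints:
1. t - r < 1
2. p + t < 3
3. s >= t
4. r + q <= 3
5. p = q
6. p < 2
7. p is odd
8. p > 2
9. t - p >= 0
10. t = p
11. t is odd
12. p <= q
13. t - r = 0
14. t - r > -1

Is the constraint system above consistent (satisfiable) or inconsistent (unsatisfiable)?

Unsatisfiable

From constraint 8: p ≥ 3. From constraint 6: p ≤ 1. But 1 < 3, so no value of p works.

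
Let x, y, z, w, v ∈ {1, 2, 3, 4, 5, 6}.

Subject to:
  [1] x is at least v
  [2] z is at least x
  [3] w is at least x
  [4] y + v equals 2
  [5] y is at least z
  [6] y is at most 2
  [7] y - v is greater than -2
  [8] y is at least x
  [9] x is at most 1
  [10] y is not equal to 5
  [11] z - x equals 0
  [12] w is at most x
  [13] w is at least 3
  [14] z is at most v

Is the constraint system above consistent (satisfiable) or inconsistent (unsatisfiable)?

From constraints 12 and 13: x ≥ w and w ≥ 3, so x ≥ 3. From constraints 6 and 8: x ≤ y and y ≤ 2, so x ≤ 2. But 2 < 3, so no value of x works.

Unsatisfiable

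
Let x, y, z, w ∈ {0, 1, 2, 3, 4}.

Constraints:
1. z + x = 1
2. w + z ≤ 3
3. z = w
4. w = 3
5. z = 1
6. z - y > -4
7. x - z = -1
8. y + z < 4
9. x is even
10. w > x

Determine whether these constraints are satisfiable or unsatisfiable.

Constraint 5 fixes z = 1 and constraint 4 fixes w = 3, but constraint 3 requires z = w. Since 1 ≠ 3, contradiction.

Unsatisfiable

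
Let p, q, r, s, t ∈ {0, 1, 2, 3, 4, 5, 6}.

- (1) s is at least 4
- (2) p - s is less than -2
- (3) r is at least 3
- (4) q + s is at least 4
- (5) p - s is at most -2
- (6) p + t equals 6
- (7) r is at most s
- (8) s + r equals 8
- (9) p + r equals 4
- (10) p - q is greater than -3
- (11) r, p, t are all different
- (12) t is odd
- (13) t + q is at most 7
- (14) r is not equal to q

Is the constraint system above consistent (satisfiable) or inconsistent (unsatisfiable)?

Satisfiable

Setting (p, q, r, s, t) = (1, 1, 3, 5, 5) satisfies everything: constraint 2: p - s = -4; constraint 4: q + s = 6, and the others follow.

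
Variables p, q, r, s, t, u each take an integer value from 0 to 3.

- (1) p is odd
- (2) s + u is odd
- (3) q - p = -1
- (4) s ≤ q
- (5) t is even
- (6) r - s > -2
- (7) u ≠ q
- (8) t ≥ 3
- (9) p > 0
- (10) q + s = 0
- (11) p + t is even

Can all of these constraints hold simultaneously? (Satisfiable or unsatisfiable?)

Unsatisfiable

Constraint 1 makes p odd and constraint 5 makes t even, so p + t must be odd. Constraint 11 says p + t is even — contradiction.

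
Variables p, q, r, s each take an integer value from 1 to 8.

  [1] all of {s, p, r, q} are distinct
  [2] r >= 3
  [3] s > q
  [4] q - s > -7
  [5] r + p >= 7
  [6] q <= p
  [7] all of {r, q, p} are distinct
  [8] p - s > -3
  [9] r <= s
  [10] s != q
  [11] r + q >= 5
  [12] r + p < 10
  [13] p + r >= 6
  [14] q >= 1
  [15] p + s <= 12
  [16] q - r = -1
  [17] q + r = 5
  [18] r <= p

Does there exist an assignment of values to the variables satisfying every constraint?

Satisfiable

One satisfying assignment is p = 4, q = 2, r = 3, s = 6.
For the less obvious constraints — constraint 4: q - s = -4; constraint 5: r + p = 7; constraint 8: p - s = -2 — and the others hold by inspection.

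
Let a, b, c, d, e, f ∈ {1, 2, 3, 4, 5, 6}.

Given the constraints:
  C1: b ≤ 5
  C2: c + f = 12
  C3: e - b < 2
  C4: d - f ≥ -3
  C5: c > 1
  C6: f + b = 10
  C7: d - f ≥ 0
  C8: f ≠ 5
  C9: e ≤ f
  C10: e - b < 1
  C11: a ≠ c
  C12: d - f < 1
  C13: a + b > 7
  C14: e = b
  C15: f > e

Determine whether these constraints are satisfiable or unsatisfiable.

Satisfiable

One satisfying assignment is a = 4, b = 4, c = 6, d = 6, e = 4, f = 6.
For the less obvious constraints — constraint 2: c + f = 12; constraint 3: e - b = 0; constraint 4: d - f = 0 — and the others hold by inspection.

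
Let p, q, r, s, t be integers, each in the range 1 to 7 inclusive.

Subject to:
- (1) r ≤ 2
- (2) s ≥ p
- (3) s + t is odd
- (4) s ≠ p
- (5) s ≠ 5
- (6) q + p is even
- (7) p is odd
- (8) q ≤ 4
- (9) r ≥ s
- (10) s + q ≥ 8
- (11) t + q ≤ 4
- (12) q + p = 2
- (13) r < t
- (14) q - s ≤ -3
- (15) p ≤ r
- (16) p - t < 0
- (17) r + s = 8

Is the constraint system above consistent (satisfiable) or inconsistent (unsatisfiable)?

Unsatisfiable

From constraints 1 and 9: s ≤ r ≤ 2. From constraint 8: q ≤ 4. Hence s + q ≤ 6. But constraint 10 requires s + q ≥ 8, and 8 > 6. Contradiction.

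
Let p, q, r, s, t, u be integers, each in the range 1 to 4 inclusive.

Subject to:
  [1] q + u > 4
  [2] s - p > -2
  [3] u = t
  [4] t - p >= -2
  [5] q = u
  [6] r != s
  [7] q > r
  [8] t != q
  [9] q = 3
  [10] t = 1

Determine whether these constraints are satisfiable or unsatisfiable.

Constraint 9 fixes q = 3 and constraint 10 fixes t = 1. Constraints 3 and 5 give q = u = t, so q = t. But 3 ≠ 1 — contradiction.

Unsatisfiable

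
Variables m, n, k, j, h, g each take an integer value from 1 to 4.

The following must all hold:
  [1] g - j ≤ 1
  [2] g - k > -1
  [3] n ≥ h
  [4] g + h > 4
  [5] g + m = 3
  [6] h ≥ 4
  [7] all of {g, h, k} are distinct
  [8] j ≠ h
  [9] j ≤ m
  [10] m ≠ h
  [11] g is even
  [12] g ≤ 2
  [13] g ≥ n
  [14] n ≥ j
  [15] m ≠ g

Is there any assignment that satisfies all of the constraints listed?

From constraints 3 and 6: n ≥ h and h ≥ 4, so n ≥ 4. From constraints 12 and 13: n ≤ g and g ≤ 2, so n ≤ 2. But 2 < 4, so no value of n works.

Unsatisfiable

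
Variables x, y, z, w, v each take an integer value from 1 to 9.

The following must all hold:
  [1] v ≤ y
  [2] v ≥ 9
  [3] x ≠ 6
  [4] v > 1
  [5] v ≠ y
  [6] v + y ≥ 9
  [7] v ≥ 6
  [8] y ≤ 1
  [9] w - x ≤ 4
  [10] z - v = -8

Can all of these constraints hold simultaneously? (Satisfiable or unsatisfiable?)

Unsatisfiable

From constraint 7: v ≥ 6. From constraints 1 and 8: v ≤ y and y ≤ 1, so v ≤ 1. But 1 < 6, so no value of v works.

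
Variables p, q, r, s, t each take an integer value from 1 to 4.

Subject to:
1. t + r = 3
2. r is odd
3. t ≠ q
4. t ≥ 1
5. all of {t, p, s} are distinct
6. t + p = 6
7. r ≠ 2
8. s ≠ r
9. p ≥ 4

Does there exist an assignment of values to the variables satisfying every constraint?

Satisfiable

Try p = 4, q = 3, r = 1, s = 3, t = 2.
Check constraint 1: t + r = 3; constraint 6: t + p = 6. The remaining constraints are straightforward to verify.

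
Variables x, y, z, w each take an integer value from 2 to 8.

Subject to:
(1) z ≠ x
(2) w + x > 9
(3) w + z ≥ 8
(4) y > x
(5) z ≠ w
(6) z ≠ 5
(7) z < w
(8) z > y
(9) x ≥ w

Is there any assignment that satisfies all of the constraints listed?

Unsatisfiable

Constraints 4, 7, 8, and 9 give y < z, z < w, w ≤ x, x < y. Chaining: y < z < w ≤ x < y, which forces y < y — impossible.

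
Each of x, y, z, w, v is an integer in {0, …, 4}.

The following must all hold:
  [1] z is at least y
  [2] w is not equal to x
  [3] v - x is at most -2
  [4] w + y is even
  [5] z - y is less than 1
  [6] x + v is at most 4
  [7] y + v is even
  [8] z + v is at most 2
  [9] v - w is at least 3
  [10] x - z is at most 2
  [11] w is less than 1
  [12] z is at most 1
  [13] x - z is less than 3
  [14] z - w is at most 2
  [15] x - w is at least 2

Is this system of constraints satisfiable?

Constraints 3, 9, 10, and 14 give v − w ≥ 3, w − z ≥ -2, z − x ≥ -2, x − v ≥ 2.
Adding all 4 inequalities: the left sides telescope to 0, and the right sides sum to 3 + (-2) + (-2) + 2 = 1. So 0 ≥ 1, which is false.

Unsatisfiable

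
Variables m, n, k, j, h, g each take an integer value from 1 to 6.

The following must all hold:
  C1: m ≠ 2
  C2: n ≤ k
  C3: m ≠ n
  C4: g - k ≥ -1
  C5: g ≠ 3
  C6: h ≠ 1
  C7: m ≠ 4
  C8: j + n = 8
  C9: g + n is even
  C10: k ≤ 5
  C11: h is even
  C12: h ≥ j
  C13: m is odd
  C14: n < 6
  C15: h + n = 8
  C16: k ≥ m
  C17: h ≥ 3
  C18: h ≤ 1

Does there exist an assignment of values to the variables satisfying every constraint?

Unsatisfiable

From constraints 12 and 18: j ≤ h ≤ 1. From constraints 2 and 10: n ≤ k ≤ 5. Hence j + n ≤ 6. But constraint 8 requires j + n = 8, and 8 > 6. Contradiction.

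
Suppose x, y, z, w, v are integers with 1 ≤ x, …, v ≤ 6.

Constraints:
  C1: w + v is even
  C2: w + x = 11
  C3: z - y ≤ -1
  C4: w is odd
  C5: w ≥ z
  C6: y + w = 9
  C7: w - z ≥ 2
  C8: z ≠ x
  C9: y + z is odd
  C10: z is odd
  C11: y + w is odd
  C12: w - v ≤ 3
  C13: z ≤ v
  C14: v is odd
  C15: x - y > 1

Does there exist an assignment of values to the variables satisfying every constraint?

Satisfiable

The assignment x = 6, y = 4, z = 3, w = 5, v = 5 works:
  constraint 2 holds since w + x = 11.
  constraint 3 holds since z - y = -1.
The rest check out directly.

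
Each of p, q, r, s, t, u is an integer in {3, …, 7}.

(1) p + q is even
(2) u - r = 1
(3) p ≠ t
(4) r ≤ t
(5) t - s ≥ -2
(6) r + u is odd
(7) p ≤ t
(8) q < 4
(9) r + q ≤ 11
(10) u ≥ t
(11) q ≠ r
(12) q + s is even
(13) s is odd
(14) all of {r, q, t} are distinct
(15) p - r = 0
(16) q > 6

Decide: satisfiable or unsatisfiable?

Unsatisfiable

From constraint 16: q ≥ 7. From constraint 8: q ≤ 3. But 3 < 7, so no value of q works.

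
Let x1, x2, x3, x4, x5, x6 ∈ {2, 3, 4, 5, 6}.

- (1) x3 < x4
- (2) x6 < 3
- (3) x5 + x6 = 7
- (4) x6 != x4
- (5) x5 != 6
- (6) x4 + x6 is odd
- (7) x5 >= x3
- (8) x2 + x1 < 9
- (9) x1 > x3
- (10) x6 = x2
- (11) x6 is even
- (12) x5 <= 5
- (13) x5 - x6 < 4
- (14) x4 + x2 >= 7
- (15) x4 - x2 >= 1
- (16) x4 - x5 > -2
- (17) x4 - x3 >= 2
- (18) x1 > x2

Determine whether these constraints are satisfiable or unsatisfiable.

Satisfiable

Take x1 = 5, x2 = 2, x3 = 2, x4 = 5, x5 = 5, x6 = 2. Then constraint 3: x5 + x6 = 7; constraint 8: x2 + x1 = 7; constraint 13: x5 - x6 = 3, and every other listed constraint is also met.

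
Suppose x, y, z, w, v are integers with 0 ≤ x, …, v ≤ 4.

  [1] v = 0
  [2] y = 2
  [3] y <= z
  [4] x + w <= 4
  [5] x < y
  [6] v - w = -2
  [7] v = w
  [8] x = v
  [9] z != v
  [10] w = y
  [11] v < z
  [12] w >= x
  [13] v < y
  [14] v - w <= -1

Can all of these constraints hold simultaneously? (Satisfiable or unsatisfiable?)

Constraint 1 fixes v = 0 and constraint 2 fixes y = 2. Constraints 7 and 10 give v = w = y, so v = y. But 0 ≠ 2 — contradiction.

Unsatisfiable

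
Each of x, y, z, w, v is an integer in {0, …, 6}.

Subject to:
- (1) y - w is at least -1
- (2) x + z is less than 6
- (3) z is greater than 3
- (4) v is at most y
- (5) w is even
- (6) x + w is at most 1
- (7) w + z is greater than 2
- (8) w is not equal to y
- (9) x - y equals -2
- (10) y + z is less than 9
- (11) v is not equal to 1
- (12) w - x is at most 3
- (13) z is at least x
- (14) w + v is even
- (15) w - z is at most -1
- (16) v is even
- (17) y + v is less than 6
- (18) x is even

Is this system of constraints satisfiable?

Take x = 0, y = 2, z = 4, w = 0, v = 2. Then constraint 1: y - w = 2; constraint 2: x + z = 4, and every other listed constraint is also met.

Satisfiable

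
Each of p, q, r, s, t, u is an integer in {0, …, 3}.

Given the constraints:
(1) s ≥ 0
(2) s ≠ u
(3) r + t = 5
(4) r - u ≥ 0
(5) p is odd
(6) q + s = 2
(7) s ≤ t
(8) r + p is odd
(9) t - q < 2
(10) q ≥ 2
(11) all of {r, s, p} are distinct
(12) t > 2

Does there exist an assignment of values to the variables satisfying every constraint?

Satisfiable

Setting (p, q, r, s, t, u) = (3, 2, 2, 0, 3, 1) satisfies everything: constraint 3: r + t = 5; constraint 4: r - u = 1; constraint 6: q + s = 2, and the others follow.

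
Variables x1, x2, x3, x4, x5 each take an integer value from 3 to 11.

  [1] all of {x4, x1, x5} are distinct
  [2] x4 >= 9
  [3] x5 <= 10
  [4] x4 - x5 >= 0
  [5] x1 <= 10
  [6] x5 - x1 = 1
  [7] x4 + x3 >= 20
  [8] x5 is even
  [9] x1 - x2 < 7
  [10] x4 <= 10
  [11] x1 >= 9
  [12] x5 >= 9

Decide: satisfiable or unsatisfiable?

Constraints 2, 3, 5, 10, 11, and 12 confine each of x4, x1, x5 to the 2 values {9, 10}.
Constraint 1 requires all 3 of them to be distinct, but only 2 values are available — impossible by the pigeonhole principle.

Unsatisfiable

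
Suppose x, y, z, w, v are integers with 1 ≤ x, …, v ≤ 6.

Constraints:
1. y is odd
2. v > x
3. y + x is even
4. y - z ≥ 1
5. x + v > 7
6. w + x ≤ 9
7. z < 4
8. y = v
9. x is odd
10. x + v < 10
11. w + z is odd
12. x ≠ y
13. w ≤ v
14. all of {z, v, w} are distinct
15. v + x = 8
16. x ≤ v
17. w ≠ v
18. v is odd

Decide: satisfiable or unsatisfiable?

The assignment x = 3, y = 5, z = 3, w = 4, v = 5 works:
  constraint 4 holds since y - z = 2.
  constraint 5 holds since x + v = 8.
The rest check out directly.

Satisfiable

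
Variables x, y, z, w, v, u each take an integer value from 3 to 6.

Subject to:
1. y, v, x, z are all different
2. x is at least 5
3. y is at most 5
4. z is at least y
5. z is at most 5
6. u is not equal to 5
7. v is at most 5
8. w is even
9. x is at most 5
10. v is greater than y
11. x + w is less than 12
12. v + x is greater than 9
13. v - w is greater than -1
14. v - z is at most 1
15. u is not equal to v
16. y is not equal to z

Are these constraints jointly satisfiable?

Constraints 3, 5, 7, and 9 confine each of y, v, x, z to the 3 values {3, …, 5} (the domain already gives each ≥ 3).
Constraint 1 requires all 4 of them to be distinct, but only 3 values are available — impossible by the pigeonhole principle.

Unsatisfiable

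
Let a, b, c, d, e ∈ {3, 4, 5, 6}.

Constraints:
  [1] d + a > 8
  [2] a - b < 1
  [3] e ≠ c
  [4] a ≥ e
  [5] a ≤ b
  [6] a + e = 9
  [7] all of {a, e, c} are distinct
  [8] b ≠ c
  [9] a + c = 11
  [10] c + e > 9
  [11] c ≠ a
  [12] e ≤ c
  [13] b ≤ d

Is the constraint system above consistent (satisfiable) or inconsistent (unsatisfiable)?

Satisfiable

Setting (a, b, c, d, e) = (5, 5, 6, 5, 4) satisfies everything: constraint 1: d + a = 10; constraint 2: a - b = 0; constraint 6: a + e = 9, and the others follow.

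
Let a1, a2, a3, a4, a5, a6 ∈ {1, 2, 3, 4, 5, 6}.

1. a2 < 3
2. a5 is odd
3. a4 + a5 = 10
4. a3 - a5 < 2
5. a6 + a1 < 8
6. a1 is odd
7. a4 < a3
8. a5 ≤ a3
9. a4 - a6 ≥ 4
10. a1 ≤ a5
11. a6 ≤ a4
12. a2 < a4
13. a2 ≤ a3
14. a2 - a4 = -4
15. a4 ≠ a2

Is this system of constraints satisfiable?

Setting (a1, a2, a3, a4, a5, a6) = (5, 1, 6, 5, 5, 1) satisfies everything: constraint 3: a4 + a5 = 10; constraint 4: a3 - a5 = 1; constraint 5: a6 + a1 = 6, and the others follow.

Satisfiable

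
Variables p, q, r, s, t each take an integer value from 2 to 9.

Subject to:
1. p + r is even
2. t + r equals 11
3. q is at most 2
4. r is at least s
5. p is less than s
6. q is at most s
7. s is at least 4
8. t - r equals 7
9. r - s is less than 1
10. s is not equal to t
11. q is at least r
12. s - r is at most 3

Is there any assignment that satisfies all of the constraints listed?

From constraints 4 and 7: r ≥ s and s ≥ 4, so r ≥ 4. From constraints 3 and 11: r ≤ q and q ≤ 2, so r ≤ 2. But 2 < 4, so no value of r works.

Unsatisfiable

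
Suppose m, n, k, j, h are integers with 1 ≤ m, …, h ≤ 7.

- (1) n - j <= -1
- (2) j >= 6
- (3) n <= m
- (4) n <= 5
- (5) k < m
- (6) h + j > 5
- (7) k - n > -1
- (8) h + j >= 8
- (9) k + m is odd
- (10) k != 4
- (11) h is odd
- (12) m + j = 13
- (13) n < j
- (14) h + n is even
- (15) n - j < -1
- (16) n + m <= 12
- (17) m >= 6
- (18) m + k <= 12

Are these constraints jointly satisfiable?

Satisfiable

Take m = 6, n = 5, k = 5, j = 7, h = 1. Then constraint 1: n - j = -2; constraint 6: h + j = 8; constraint 7: k - n = 0, and every other listed constraint is also met.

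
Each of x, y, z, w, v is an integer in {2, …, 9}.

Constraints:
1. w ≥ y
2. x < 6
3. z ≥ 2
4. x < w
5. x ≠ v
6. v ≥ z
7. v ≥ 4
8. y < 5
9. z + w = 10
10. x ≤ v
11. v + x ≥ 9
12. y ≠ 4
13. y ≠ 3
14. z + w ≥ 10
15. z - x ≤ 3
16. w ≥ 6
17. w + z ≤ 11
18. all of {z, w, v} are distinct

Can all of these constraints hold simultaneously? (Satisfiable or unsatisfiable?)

Satisfiable

Try x = 3, y = 2, z = 3, w = 7, v = 6.
Check constraint 9: z + w = 10; constraint 11: v + x = 9. The remaining constraints are straightforward to verify.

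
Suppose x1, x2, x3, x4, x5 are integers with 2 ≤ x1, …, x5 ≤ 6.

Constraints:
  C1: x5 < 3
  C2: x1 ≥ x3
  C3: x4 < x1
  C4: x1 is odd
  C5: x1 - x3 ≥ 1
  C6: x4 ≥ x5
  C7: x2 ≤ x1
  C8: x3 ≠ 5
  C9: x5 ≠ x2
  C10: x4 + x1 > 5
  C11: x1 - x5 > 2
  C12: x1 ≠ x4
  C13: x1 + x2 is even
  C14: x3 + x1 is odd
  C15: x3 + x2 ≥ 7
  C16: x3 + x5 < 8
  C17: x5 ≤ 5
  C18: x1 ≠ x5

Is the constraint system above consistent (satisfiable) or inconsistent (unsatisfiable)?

Try x1 = 5, x2 = 3, x3 = 4, x4 = 2, x5 = 2.
Check constraint 5: x1 - x3 = 1; constraint 10: x4 + x1 = 7. The remaining constraints are straightforward to verify.

Satisfiable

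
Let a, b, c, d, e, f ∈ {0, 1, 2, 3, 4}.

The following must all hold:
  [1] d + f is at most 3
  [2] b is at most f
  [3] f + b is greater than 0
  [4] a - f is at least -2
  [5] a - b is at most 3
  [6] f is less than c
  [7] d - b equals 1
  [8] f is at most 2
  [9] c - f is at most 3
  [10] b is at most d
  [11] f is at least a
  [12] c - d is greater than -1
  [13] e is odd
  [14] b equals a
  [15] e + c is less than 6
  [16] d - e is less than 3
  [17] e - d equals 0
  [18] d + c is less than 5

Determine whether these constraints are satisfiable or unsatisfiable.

Satisfiable

Try a = 0, b = 0, c = 3, d = 1, e = 1, f = 1.
Check constraint 1: d + f = 2; constraint 3: f + b = 1. The remaining constraints are straightforward to verify.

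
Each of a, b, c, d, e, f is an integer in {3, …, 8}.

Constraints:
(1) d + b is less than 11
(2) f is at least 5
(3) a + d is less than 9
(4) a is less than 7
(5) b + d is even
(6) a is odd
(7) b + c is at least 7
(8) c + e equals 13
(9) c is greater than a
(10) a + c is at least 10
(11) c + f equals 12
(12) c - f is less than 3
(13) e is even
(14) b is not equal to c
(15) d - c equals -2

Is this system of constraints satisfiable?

One satisfying assignment is a = 3, b = 3, c = 7, d = 5, e = 6, f = 5.
For the less obvious constraints — constraint 1: d + b = 8; constraint 3: a + d = 8; constraint 7: b + c = 10 — and the others hold by inspection.

Satisfiable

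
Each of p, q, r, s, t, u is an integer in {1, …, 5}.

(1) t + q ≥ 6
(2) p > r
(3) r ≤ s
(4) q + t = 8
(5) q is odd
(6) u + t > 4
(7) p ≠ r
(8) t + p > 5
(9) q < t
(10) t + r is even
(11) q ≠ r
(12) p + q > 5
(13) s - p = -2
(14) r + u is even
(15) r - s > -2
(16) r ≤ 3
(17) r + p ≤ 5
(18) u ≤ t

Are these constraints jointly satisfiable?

The assignment p = 3, q = 3, r = 1, s = 1, t = 5, u = 1 works:
  constraint 1 holds since t + q = 8.
  constraint 4 holds since q + t = 8.
The rest check out directly.

Satisfiable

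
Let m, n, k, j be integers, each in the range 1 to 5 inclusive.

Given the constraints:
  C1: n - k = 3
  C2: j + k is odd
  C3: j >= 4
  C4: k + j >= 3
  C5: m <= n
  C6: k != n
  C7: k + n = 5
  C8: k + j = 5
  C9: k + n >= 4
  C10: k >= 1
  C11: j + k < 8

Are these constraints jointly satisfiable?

Take m = 2, n = 4, k = 1, j = 4. Then constraint 1: n - k = 3; constraint 4: k + j = 5; constraint 7: k + n = 5, and every other listed constraint is also met.

Satisfiable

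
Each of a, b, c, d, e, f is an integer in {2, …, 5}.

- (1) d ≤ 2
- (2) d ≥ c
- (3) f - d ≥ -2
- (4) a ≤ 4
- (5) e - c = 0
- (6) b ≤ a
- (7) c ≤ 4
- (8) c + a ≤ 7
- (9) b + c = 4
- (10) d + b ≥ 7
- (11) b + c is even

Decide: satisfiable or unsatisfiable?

From constraint 1: d ≤ 2. From constraints 4 and 6: b ≤ a ≤ 4. Hence d + b ≤ 6. But constraint 10 requires d + b ≥ 7, and 7 > 6. Contradiction.

Unsatisfiable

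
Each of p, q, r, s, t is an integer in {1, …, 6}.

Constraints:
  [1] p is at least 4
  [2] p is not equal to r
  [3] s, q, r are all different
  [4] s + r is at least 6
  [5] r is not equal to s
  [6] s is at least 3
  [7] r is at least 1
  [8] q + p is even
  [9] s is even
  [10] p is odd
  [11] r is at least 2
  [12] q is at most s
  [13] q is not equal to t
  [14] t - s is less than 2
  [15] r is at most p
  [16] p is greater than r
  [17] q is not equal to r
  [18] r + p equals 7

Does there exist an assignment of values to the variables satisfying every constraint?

One satisfying assignment is p = 5, q = 1, r = 2, s = 4, t = 5.
For the less obvious constraints — constraint 4: s + r = 6; constraint 14: t - s = 1 — and the others hold by inspection.

Satisfiable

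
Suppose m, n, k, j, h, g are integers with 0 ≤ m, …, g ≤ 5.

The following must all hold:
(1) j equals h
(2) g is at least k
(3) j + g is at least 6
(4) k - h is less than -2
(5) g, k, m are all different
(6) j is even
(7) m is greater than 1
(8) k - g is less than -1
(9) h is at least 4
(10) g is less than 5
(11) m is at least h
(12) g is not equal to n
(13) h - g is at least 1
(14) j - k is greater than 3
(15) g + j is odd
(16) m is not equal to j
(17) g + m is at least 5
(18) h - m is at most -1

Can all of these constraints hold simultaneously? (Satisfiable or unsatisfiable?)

Try m = 5, n = 5, k = 0, j = 4, h = 4, g = 3.
Check constraint 3: j + g = 7; constraint 4: k - h = -4. The remaining constraints are straightforward to verify.

Satisfiable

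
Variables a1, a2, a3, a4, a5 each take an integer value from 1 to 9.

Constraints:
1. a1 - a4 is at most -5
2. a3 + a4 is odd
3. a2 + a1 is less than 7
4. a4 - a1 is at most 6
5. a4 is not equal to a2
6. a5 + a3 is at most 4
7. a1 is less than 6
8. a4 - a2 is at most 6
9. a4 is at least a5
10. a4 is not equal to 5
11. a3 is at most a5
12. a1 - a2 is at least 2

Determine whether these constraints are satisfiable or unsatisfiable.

Unsatisfiable

Constraints 1, 8, and 12 give a4 − a1 ≥ 5, a1 − a2 ≥ 2, a2 − a4 ≥ -6.
Adding all 3 inequalities: the left sides telescope to 0, and the right sides sum to 5 + 2 + (-6) = 1. So 0 ≥ 1, which is false.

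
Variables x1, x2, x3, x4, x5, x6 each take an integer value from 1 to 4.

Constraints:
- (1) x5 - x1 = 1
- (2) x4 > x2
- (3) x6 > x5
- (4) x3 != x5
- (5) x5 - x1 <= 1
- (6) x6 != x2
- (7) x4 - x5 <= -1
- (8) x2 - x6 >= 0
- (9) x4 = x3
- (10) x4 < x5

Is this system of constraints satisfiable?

Constraints 2, 3, 8, and 10 give x6 ≤ x2, x2 < x4, x4 < x5, x5 < x6. Chaining: x6 ≤ x2 < x4 < x5 < x6, which forces x6 < x6 — impossible.

Unsatisfiable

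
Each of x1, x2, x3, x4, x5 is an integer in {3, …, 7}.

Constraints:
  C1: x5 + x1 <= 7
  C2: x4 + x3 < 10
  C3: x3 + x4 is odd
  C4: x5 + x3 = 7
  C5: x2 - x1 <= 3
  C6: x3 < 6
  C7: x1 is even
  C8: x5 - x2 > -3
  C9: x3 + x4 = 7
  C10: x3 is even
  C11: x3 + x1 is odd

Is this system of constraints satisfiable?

Unsatisfiable

Constraint 10 makes x3 even and constraint 7 makes x1 even, so x3 + x1 must be even. Constraint 11 says x3 + x1 is odd — contradiction.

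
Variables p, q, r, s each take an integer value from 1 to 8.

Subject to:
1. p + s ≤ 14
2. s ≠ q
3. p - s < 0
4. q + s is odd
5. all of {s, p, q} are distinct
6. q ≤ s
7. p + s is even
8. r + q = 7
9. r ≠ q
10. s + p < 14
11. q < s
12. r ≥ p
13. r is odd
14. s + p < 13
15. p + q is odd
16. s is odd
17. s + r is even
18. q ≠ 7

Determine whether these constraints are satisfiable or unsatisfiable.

Satisfiable

Setting (p, q, r, s) = (5, 2, 5, 7) satisfies everything: constraint 1: p + s = 12; constraint 3: p - s = -2; constraint 8: r + q = 7, and the others follow.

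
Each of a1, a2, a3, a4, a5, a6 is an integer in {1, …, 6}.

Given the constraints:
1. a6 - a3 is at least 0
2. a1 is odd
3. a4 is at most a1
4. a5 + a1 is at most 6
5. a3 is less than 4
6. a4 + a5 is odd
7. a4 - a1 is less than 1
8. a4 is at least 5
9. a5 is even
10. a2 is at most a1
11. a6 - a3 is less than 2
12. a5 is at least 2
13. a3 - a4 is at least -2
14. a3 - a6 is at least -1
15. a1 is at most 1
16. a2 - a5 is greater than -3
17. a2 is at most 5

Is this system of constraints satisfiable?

From constraint 12: a5 ≥ 2. From constraints 3 and 8: a1 ≥ a4 ≥ 5. Hence a5 + a1 ≥ 7. But constraint 4 requires a5 + a1 ≤ 6, and 6 < 7. Contradiction.

Unsatisfiable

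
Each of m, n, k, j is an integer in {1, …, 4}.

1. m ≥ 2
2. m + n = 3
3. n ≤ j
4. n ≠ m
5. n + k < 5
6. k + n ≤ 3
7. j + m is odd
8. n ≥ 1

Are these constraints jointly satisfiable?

Satisfiable

Setting (m, n, k, j) = (2, 1, 1, 3) satisfies everything: constraint 2: m + n = 3; constraint 5: n + k = 2; constraint 6: k + n = 2, and the others follow.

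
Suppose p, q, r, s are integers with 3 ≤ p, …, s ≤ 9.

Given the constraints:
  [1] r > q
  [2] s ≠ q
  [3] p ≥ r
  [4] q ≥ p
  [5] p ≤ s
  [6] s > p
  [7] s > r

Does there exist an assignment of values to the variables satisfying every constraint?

Unsatisfiable

Constraints 1, 3, and 4 give q < r, r ≤ p, p ≤ q. Chaining: q < r ≤ p ≤ q, which forces q < q — impossible.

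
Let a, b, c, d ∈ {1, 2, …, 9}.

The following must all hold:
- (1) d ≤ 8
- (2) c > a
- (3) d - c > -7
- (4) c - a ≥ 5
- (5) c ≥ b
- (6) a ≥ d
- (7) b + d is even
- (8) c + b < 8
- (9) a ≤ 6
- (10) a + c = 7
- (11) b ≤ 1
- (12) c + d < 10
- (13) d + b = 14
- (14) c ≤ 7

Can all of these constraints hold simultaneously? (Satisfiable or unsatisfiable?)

From constraints 6 and 9: d ≤ a ≤ 6. From constraints 5 and 14: b ≤ c ≤ 7. Hence d + b ≤ 13. But constraint 13 requires d + b = 14, and 14 > 13. Contradiction.

Unsatisfiable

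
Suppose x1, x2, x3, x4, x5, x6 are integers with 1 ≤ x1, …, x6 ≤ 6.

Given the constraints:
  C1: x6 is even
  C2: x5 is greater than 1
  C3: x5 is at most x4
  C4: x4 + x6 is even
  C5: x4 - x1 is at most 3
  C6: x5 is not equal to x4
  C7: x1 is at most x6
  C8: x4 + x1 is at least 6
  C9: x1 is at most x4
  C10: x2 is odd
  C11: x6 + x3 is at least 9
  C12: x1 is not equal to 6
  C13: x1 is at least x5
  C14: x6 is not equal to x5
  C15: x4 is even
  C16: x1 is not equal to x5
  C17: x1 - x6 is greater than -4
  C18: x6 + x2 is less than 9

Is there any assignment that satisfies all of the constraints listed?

Try x1 = 3, x2 = 1, x3 = 4, x4 = 6, x5 = 2, x6 = 6.
Check constraint 5: x4 - x1 = 3; constraint 8: x4 + x1 = 9. The remaining constraints are straightforward to verify.

Satisfiable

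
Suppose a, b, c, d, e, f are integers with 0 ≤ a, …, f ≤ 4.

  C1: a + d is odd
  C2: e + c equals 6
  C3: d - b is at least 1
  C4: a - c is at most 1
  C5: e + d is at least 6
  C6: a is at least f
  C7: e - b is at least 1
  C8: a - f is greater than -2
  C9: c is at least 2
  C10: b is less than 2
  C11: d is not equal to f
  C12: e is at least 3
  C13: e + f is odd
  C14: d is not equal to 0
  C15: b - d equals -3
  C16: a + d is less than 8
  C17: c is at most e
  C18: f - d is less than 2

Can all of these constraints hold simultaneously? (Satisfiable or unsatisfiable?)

Take a = 4, b = 0, c = 3, d = 3, e = 3, f = 4. Then constraint 2: e + c = 6; constraint 3: d - b = 3; constraint 4: a - c = 1, and every other listed constraint is also met.

Satisfiable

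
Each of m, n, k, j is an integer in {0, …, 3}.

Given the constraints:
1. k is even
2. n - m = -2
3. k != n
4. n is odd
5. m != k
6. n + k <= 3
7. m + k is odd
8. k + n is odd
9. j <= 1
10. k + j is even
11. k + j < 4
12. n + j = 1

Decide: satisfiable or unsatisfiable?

Satisfiable

The assignment m = 3, n = 1, k = 2, j = 0 works:
  constraint 2 holds since n - m = -2.
  constraint 6 holds since n + k = 3.
The rest check out directly.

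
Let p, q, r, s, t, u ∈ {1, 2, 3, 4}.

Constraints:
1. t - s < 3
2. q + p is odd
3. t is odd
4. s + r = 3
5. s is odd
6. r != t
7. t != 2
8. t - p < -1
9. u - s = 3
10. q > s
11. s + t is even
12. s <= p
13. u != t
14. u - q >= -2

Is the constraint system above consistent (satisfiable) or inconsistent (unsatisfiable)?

Take p = 4, q = 3, r = 2, s = 1, t = 1, u = 4. Then constraint 1: t - s = 0; constraint 4: s + r = 3; constraint 8: t - p = -3, and every other listed constraint is also met.

Satisfiable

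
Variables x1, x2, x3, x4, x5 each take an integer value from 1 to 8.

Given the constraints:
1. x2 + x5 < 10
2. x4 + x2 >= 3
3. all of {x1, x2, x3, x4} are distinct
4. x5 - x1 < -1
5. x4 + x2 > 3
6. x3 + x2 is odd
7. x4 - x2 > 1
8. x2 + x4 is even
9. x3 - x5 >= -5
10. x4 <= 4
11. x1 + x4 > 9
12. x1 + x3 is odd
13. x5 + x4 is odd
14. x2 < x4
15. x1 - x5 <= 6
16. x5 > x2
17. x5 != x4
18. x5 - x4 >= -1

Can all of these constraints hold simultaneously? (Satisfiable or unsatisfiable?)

Setting (x1, x2, x3, x4, x5) = (8, 2, 1, 4, 5) satisfies everything: constraint 1: x2 + x5 = 7; constraint 2: x4 + x2 = 6, and the others follow.

Satisfiable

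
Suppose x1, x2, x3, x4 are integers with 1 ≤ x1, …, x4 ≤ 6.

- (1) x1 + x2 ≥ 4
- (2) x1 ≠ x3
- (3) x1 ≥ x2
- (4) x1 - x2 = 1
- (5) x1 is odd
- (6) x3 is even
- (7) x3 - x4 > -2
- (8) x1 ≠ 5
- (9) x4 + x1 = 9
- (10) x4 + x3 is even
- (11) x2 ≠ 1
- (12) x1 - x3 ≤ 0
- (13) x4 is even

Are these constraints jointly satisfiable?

The assignment x1 = 3, x2 = 2, x3 = 6, x4 = 6 works:
  constraint 1 holds since x1 + x2 = 5.
  constraint 4 holds since x1 - x2 = 1.
  constraint 7 holds since x3 - x4 = 0.
The rest check out directly.

Satisfiable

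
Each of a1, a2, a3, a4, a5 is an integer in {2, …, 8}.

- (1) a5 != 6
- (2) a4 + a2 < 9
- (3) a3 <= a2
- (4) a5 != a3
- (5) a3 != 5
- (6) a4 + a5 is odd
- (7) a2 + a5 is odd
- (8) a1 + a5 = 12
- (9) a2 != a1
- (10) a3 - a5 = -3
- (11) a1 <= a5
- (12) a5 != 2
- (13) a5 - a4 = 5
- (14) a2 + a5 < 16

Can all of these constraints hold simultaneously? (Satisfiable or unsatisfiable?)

One satisfying assignment is a1 = 5, a2 = 6, a3 = 4, a4 = 2, a5 = 7.
For the less obvious constraints — constraint 2: a4 + a2 = 8; constraint 8: a1 + a5 = 12 — and the others hold by inspection.

Satisfiable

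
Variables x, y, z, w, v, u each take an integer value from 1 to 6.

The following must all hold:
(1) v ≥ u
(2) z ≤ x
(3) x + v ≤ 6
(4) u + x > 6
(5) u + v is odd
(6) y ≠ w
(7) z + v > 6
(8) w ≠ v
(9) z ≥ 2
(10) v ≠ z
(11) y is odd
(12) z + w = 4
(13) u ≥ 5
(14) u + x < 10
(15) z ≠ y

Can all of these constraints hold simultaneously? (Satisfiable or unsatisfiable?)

From constraints 2 and 9: x ≥ z ≥ 2. From constraints 1 and 13: v ≥ u ≥ 5. Hence x + v ≥ 7. But constraint 3 requires x + v ≤ 6, and 6 < 7. Contradiction.

Unsatisfiable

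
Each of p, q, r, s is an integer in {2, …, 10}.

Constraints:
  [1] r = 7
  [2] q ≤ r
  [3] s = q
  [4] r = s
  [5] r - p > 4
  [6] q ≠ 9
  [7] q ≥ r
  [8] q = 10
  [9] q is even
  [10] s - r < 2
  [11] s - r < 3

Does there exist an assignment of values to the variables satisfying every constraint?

Unsatisfiable

Constraint 1 fixes r = 7 and constraint 8 fixes q = 10. Constraints 3 and 4 give r = s = q, so r = q. But 7 ≠ 10 — contradiction.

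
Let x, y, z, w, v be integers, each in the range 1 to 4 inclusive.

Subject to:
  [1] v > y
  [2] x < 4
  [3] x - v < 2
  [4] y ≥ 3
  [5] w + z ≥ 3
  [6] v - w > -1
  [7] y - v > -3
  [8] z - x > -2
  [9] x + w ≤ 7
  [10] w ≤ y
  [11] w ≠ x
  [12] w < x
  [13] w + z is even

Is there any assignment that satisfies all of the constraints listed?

Satisfiable

Setting (x, y, z, w, v) = (3, 3, 2, 2, 4) satisfies everything: constraint 3: x - v = -1; constraint 5: w + z = 4; constraint 6: v - w = 2, and the others follow.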